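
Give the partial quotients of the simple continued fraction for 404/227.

Run the Euclidean algorithm on 404 and 227; the successive quotients are the partial quotients a_0, a_1, ... (each step inverts the fractional part left over by the previous one):
  404 = 1*227 + 177, so a_0 = 1.
  227 = 1*177 + 50, so a_1 = 1.
  177 = 3*50 + 27, so a_2 = 3.
  50 = 1*27 + 23, so a_3 = 1.
  27 = 1*23 + 4, so a_4 = 1.
  23 = 5*4 + 3, so a_5 = 5.
  4 = 1*3 + 1, so a_6 = 1.
  3 = 3*1 + 0, so a_7 = 3.
The remainder reaches 0 after 8 divisions, so the expansion has 8 partial quotients, read off in order.

[1; 1, 3, 1, 1, 5, 1, 3]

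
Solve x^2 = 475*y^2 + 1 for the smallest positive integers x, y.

First expand sqrt(475) as a continued fraction. With x_i = (sqrt(475) + m_i)/d_i and (m_0, d_0) = (0, 1): a_0 = floor(sqrt(475)) = 21, since 21^2 = 441 <= 475 < 484 = 22^2.
Iterate m_{i+1} = d_i*a_i - m_i, d_{i+1} = (475 - m_{i+1}^2)/d_i, a_{i+1} = floor((a_0 + m_{i+1})/d_{i+1}):
  m_1 = 1*21 - 0 = 21, d_1 = (475 - 21^2)/1 = 34/1 = 34, a_1 = floor((21 + 21)/34) = 1.
  m_2 = 34*1 - 21 = 13, d_2 = (475 - 13^2)/34 = 306/34 = 9, a_2 = floor((21 + 13)/9) = 3.
  m_3 = 9*3 - 13 = 14, d_3 = (475 - 14^2)/9 = 279/9 = 31, a_3 = floor((21 + 14)/31) = 1.
  m_4 = 31*1 - 14 = 17, d_4 = (475 - 17^2)/31 = 186/31 = 6, a_4 = floor((21 + 17)/6) = 6.
  m_5 = 6*6 - 17 = 19, d_5 = (475 - 19^2)/6 = 114/6 = 19, a_5 = floor((21 + 19)/19) = 2.
  m_6 = 19*2 - 19 = 19, d_6 = (475 - 19^2)/19 = 114/19 = 6, a_6 = floor((21 + 19)/6) = 6.
  m_7 = 6*6 - 19 = 17, d_7 = (475 - 17^2)/6 = 186/6 = 31, a_7 = floor((21 + 17)/31) = 1.
  m_8 = 31*1 - 17 = 14, d_8 = (475 - 14^2)/31 = 279/31 = 9, a_8 = floor((21 + 14)/9) = 3.
  m_9 = 9*3 - 14 = 13, d_9 = (475 - 13^2)/9 = 306/9 = 34, a_9 = floor((21 + 13)/34) = 1.
  m_10 = 34*1 - 13 = 21, d_10 = (475 - 21^2)/34 = 34/34 = 1, a_10 = floor((21 + 21)/1) = 42.
  m_11 = 1*42 - 21 = 21, d_11 = (475 - 21^2)/1 = 34/1 = 34: (m_11, d_11) = (m_1, d_1) = (21, 34), so from here the quotients repeat a_1, ..., a_10; the period length is 10.
So sqrt(475) = [21; (1, 3, 1, 6, 2, 6, 1, 3, 1, 42)] with period length k = 10.
k is even, so the fundamental solution of x^2 - 475y^2 = 1 is (p_{k-1}, q_{k-1}) = (p_9, q_9); compute convergents through index 9.
Convergents (p_i = a_i*p_{i-1} + p_{i-2}, q_i = a_i*q_{i-1} + q_{i-2} with p_{-2}=0, p_{-1}=1, q_{-2}=1, q_{-1}=0):
  i=0: a_0=21, p_0 = 21*1 + 0 = 21, q_0 = 21*0 + 1 = 1.
  i=1: a_1=1, p_1 = 1*21 + 1 = 22, q_1 = 1*1 + 0 = 1.
  i=2: a_2=3, p_2 = 3*22 + 21 = 87, q_2 = 3*1 + 1 = 4.
  i=3: a_3=1, p_3 = 1*87 + 22 = 109, q_3 = 1*4 + 1 = 5.
  i=4: a_4=6, p_4 = 6*109 + 87 = 741, q_4 = 6*5 + 4 = 34.
  i=5: a_5=2, p_5 = 2*741 + 109 = 1591, q_5 = 2*34 + 5 = 73.
  i=6: a_6=6, p_6 = 6*1591 + 741 = 10287, q_6 = 6*73 + 34 = 472.
  i=7: a_7=1, p_7 = 1*10287 + 1591 = 11878, q_7 = 1*472 + 73 = 545.
  i=8: a_8=3, p_8 = 3*11878 + 10287 = 45921, q_8 = 3*545 + 472 = 2107.
  i=9: a_9=1, p_9 = 1*45921 + 11878 = 57799, q_9 = 1*2107 + 545 = 2652.
Check: 57799^2 - 475*2652^2 = 3340724401 - 3340724400 = 1, so (x, y) = (57799, 2652) solves the equation, and by the theorem it is the least positive solution.

(x, y) = (57799, 2652)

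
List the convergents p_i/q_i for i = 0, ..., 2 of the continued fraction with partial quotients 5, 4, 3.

Using the convergent recurrence p_i = a_i*p_{i-1} + p_{i-2}, q_i = a_i*q_{i-1} + q_{i-2} with p_{-2}=0, p_{-1}=1, q_{-2}=1, q_{-1}=0:
  i=0: a_0=5, p_0 = 5*1 + 0 = 5, q_0 = 5*0 + 1 = 1.
  i=1: a_1=4, p_1 = 4*5 + 1 = 21, q_1 = 4*1 + 0 = 4.
  i=2: a_2=3, p_2 = 3*21 + 5 = 68, q_2 = 3*4 + 1 = 13.

5/1, 21/4, 68/13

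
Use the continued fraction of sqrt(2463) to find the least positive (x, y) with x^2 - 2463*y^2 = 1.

First expand sqrt(2463) as a continued fraction. With x_i = (sqrt(2463) + m_i)/d_i and (m_0, d_0) = (0, 1): a_0 = floor(sqrt(2463)) = 49, since 49^2 = 2401 <= 2463 < 2500 = 50^2.
Iterate m_{i+1} = d_i*a_i - m_i, d_{i+1} = (2463 - m_{i+1}^2)/d_i, a_{i+1} = floor((a_0 + m_{i+1})/d_{i+1}):
  m_1 = 1*49 - 0 = 49, d_1 = (2463 - 49^2)/1 = 62/1 = 62, a_1 = floor((49 + 49)/62) = 1.
  m_2 = 62*1 - 49 = 13, d_2 = (2463 - 13^2)/62 = 2294/62 = 37, a_2 = floor((49 + 13)/37) = 1.
  m_3 = 37*1 - 13 = 24, d_3 = (2463 - 24^2)/37 = 1887/37 = 51, a_3 = floor((49 + 24)/51) = 1.
  m_4 = 51*1 - 24 = 27, d_4 = (2463 - 27^2)/51 = 1734/51 = 34, a_4 = floor((49 + 27)/34) = 2.
  m_5 = 34*2 - 27 = 41, d_5 = (2463 - 41^2)/34 = 782/34 = 23, a_5 = floor((49 + 41)/23) = 3.
  m_6 = 23*3 - 41 = 28, d_6 = (2463 - 28^2)/23 = 1679/23 = 73, a_6 = floor((49 + 28)/73) = 1.
  m_7 = 73*1 - 28 = 45, d_7 = (2463 - 45^2)/73 = 438/73 = 6, a_7 = floor((49 + 45)/6) = 15.
  m_8 = 6*15 - 45 = 45, d_8 = (2463 - 45^2)/6 = 438/6 = 73, a_8 = floor((49 + 45)/73) = 1.
  m_9 = 73*1 - 45 = 28, d_9 = (2463 - 28^2)/73 = 1679/73 = 23, a_9 = floor((49 + 28)/23) = 3.
  m_10 = 23*3 - 28 = 41, d_10 = (2463 - 41^2)/23 = 782/23 = 34, a_10 = floor((49 + 41)/34) = 2.
  m_11 = 34*2 - 41 = 27, d_11 = (2463 - 27^2)/34 = 1734/34 = 51, a_11 = floor((49 + 27)/51) = 1.
  m_12 = 51*1 - 27 = 24, d_12 = (2463 - 24^2)/51 = 1887/51 = 37, a_12 = floor((49 + 24)/37) = 1.
  m_13 = 37*1 - 24 = 13, d_13 = (2463 - 13^2)/37 = 2294/37 = 62, a_13 = floor((49 + 13)/62) = 1.
  m_14 = 62*1 - 13 = 49, d_14 = (2463 - 49^2)/62 = 62/62 = 1, a_14 = floor((49 + 49)/1) = 98.
  m_15 = 1*98 - 49 = 49, d_15 = (2463 - 49^2)/1 = 62/1 = 62: (m_15, d_15) = (m_1, d_1) = (49, 62), so from here the quotients repeat a_1, ..., a_14; the period length is 14.
So sqrt(2463) = [49; (1, 1, 1, 2, 3, 1, 15, 1, 3, 2, 1, 1, 1, 98)] with period length k = 14.
k is even, so the fundamental solution of x^2 - 2463y^2 = 1 is (p_{k-1}, q_{k-1}) = (p_13, q_13); compute convergents through index 13.
Convergents (p_i = a_i*p_{i-1} + p_{i-2}, q_i = a_i*q_{i-1} + q_{i-2} with p_{-2}=0, p_{-1}=1, q_{-2}=1, q_{-1}=0):
  i=0: a_0=49, p_0 = 49*1 + 0 = 49, q_0 = 49*0 + 1 = 1.
  i=1: a_1=1, p_1 = 1*49 + 1 = 50, q_1 = 1*1 + 0 = 1.
  i=2: a_2=1, p_2 = 1*50 + 49 = 99, q_2 = 1*1 + 1 = 2.
  i=3: a_3=1, p_3 = 1*99 + 50 = 149, q_3 = 1*2 + 1 = 3.
  i=4: a_4=2, p_4 = 2*149 + 99 = 397, q_4 = 2*3 + 2 = 8.
  i=5: a_5=3, p_5 = 3*397 + 149 = 1340, q_5 = 3*8 + 3 = 27.
  i=6: a_6=1, p_6 = 1*1340 + 397 = 1737, q_6 = 1*27 + 8 = 35.
  i=7: a_7=15, p_7 = 15*1737 + 1340 = 27395, q_7 = 15*35 + 27 = 552.
  i=8: a_8=1, p_8 = 1*27395 + 1737 = 29132, q_8 = 1*552 + 35 = 587.
  i=9: a_9=3, p_9 = 3*29132 + 27395 = 114791, q_9 = 3*587 + 552 = 2313.
  i=10: a_10=2, p_10 = 2*114791 + 29132 = 258714, q_10 = 2*2313 + 587 = 5213.
  i=11: a_11=1, p_11 = 1*258714 + 114791 = 373505, q_11 = 1*5213 + 2313 = 7526.
  i=12: a_12=1, p_12 = 1*373505 + 258714 = 632219, q_12 = 1*7526 + 5213 = 12739.
  i=13: a_13=1, p_13 = 1*632219 + 373505 = 1005724, q_13 = 1*12739 + 7526 = 20265.
Check: 1005724^2 - 2463*20265^2 = 1011480764176 - 1011480764175 = 1, so (x, y) = (1005724, 20265) solves the equation, and by the theorem it is the least positive solution.

(x, y) = (1005724, 20265)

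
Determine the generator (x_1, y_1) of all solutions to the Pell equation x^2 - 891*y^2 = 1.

(x, y) = (3970, 133)

First expand sqrt(891) as a continued fraction. With x_i = (sqrt(891) + m_i)/d_i and (m_0, d_0) = (0, 1): a_0 = floor(sqrt(891)) = 29, since 29^2 = 841 <= 891 < 900 = 30^2.
Iterate m_{i+1} = d_i*a_i - m_i, d_{i+1} = (891 - m_{i+1}^2)/d_i, a_{i+1} = floor((a_0 + m_{i+1})/d_{i+1}):
  m_1 = 1*29 - 0 = 29, d_1 = (891 - 29^2)/1 = 50/1 = 50, a_1 = floor((29 + 29)/50) = 1.
  m_2 = 50*1 - 29 = 21, d_2 = (891 - 21^2)/50 = 450/50 = 9, a_2 = floor((29 + 21)/9) = 5.
  m_3 = 9*5 - 21 = 24, d_3 = (891 - 24^2)/9 = 315/9 = 35, a_3 = floor((29 + 24)/35) = 1.
  m_4 = 35*1 - 24 = 11, d_4 = (891 - 11^2)/35 = 770/35 = 22, a_4 = floor((29 + 11)/22) = 1.
  m_5 = 22*1 - 11 = 11, d_5 = (891 - 11^2)/22 = 770/22 = 35, a_5 = floor((29 + 11)/35) = 1.
  m_6 = 35*1 - 11 = 24, d_6 = (891 - 24^2)/35 = 315/35 = 9, a_6 = floor((29 + 24)/9) = 5.
  m_7 = 9*5 - 24 = 21, d_7 = (891 - 21^2)/9 = 450/9 = 50, a_7 = floor((29 + 21)/50) = 1.
  m_8 = 50*1 - 21 = 29, d_8 = (891 - 29^2)/50 = 50/50 = 1, a_8 = floor((29 + 29)/1) = 58.
  m_9 = 1*58 - 29 = 29, d_9 = (891 - 29^2)/1 = 50/1 = 50: (m_9, d_9) = (m_1, d_1) = (29, 50), so from here the quotients repeat a_1, ..., a_8; the period length is 8.
So sqrt(891) = [29; (1, 5, 1, 1, 1, 5, 1, 58)] with period length k = 8.
k is even, so the fundamental solution of x^2 - 891y^2 = 1 is (p_{k-1}, q_{k-1}) = (p_7, q_7); compute convergents through index 7.
Convergents (p_i = a_i*p_{i-1} + p_{i-2}, q_i = a_i*q_{i-1} + q_{i-2} with p_{-2}=0, p_{-1}=1, q_{-2}=1, q_{-1}=0):
  i=0: a_0=29, p_0 = 29*1 + 0 = 29, q_0 = 29*0 + 1 = 1.
  i=1: a_1=1, p_1 = 1*29 + 1 = 30, q_1 = 1*1 + 0 = 1.
  i=2: a_2=5, p_2 = 5*30 + 29 = 179, q_2 = 5*1 + 1 = 6.
  i=3: a_3=1, p_3 = 1*179 + 30 = 209, q_3 = 1*6 + 1 = 7.
  i=4: a_4=1, p_4 = 1*209 + 179 = 388, q_4 = 1*7 + 6 = 13.
  i=5: a_5=1, p_5 = 1*388 + 209 = 597, q_5 = 1*13 + 7 = 20.
  i=6: a_6=5, p_6 = 5*597 + 388 = 3373, q_6 = 5*20 + 13 = 113.
  i=7: a_7=1, p_7 = 1*3373 + 597 = 3970, q_7 = 1*113 + 20 = 133.
Check: 3970^2 - 891*133^2 = 15760900 - 15760899 = 1, so (x, y) = (3970, 133) solves the equation, and by the theorem it is the least positive solution.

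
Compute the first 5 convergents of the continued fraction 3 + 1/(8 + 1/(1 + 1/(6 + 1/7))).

Using the convergent recurrence p_i = a_i*p_{i-1} + p_{i-2}, q_i = a_i*q_{i-1} + q_{i-2} with p_{-2}=0, p_{-1}=1, q_{-2}=1, q_{-1}=0:
  i=0: a_0=3, p_0 = 3*1 + 0 = 3, q_0 = 3*0 + 1 = 1.
  i=1: a_1=8, p_1 = 8*3 + 1 = 25, q_1 = 8*1 + 0 = 8.
  i=2: a_2=1, p_2 = 1*25 + 3 = 28, q_2 = 1*8 + 1 = 9.
  i=3: a_3=6, p_3 = 6*28 + 25 = 193, q_3 = 6*9 + 8 = 62.
  i=4: a_4=7, p_4 = 7*193 + 28 = 1379, q_4 = 7*62 + 9 = 443.

3/1, 25/8, 28/9, 193/62, 1379/443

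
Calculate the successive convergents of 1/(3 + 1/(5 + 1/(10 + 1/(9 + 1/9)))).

Using the convergent recurrence p_i = a_i*p_{i-1} + p_{i-2}, q_i = a_i*q_{i-1} + q_{i-2} with p_{-2}=0, p_{-1}=1, q_{-2}=1, q_{-1}=0:
  i=0: a_0=0, p_0 = 0*1 + 0 = 0, q_0 = 0*0 + 1 = 1.
  i=1: a_1=3, p_1 = 3*0 + 1 = 1, q_1 = 3*1 + 0 = 3.
  i=2: a_2=5, p_2 = 5*1 + 0 = 5, q_2 = 5*3 + 1 = 16.
  i=3: a_3=10, p_3 = 10*5 + 1 = 51, q_3 = 10*16 + 3 = 163.
  i=4: a_4=9, p_4 = 9*51 + 5 = 464, q_4 = 9*163 + 16 = 1483.
  i=5: a_5=9, p_5 = 9*464 + 51 = 4227, q_5 = 9*1483 + 163 = 13510.

0/1, 1/3, 5/16, 51/163, 464/1483, 4227/13510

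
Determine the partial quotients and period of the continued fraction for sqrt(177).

Write x_i = (sqrt(177) + m_i)/d_i with (m_0, d_0) = (0, 1). a_0 = floor(sqrt(177)) = 13, since 13^2 = 169 <= 177 < 196 = 14^2.
Iterate m_{i+1} = d_i*a_i - m_i, d_{i+1} = (177 - m_{i+1}^2)/d_i, a_{i+1} = floor((a_0 + m_{i+1})/d_{i+1}):
  m_1 = 1*13 - 0 = 13, d_1 = (177 - 13^2)/1 = 8/1 = 8, a_1 = floor((13 + 13)/8) = 3.
  m_2 = 8*3 - 13 = 11, d_2 = (177 - 11^2)/8 = 56/8 = 7, a_2 = floor((13 + 11)/7) = 3.
  m_3 = 7*3 - 11 = 10, d_3 = (177 - 10^2)/7 = 77/7 = 11, a_3 = floor((13 + 10)/11) = 2.
  m_4 = 11*2 - 10 = 12, d_4 = (177 - 12^2)/11 = 33/11 = 3, a_4 = floor((13 + 12)/3) = 8.
  m_5 = 3*8 - 12 = 12, d_5 = (177 - 12^2)/3 = 33/3 = 11, a_5 = floor((13 + 12)/11) = 2.
  m_6 = 11*2 - 12 = 10, d_6 = (177 - 10^2)/11 = 77/11 = 7, a_6 = floor((13 + 10)/7) = 3.
  m_7 = 7*3 - 10 = 11, d_7 = (177 - 11^2)/7 = 56/7 = 8, a_7 = floor((13 + 11)/8) = 3.
  m_8 = 8*3 - 11 = 13, d_8 = (177 - 13^2)/8 = 8/8 = 1, a_8 = floor((13 + 13)/1) = 26.
  m_9 = 1*26 - 13 = 13, d_9 = (177 - 13^2)/1 = 8/1 = 8: (m_9, d_9) = (m_1, d_1) = (13, 8), so from here the quotients repeat a_1, ..., a_8; the period length is 8.
Hence the expansion of sqrt(177) is a_0 = 13 followed by the repeating block 3, 3, 2, 8, 2, 3, 3, 26 (period 8).

[13; (3, 3, 2, 8, 2, 3, 3, 26)]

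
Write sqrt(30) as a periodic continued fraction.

[5; (2, 10)]

Write x_i = (sqrt(30) + m_i)/d_i with (m_0, d_0) = (0, 1). a_0 = floor(sqrt(30)) = 5, since 5^2 = 25 <= 30 < 36 = 6^2.
Iterate m_{i+1} = d_i*a_i - m_i, d_{i+1} = (30 - m_{i+1}^2)/d_i, a_{i+1} = floor((a_0 + m_{i+1})/d_{i+1}):
  m_1 = 1*5 - 0 = 5, d_1 = (30 - 5^2)/1 = 5/1 = 5, a_1 = floor((5 + 5)/5) = 2.
  m_2 = 5*2 - 5 = 5, d_2 = (30 - 5^2)/5 = 5/5 = 1, a_2 = floor((5 + 5)/1) = 10.
  m_3 = 1*10 - 5 = 5, d_3 = (30 - 5^2)/1 = 5/1 = 5: (m_3, d_3) = (m_1, d_1) = (5, 5), so from here the quotients repeat a_1, a_2; the period length is 2.
Hence the expansion of sqrt(30) is a_0 = 5 followed by the repeating block 2, 10 (period 2).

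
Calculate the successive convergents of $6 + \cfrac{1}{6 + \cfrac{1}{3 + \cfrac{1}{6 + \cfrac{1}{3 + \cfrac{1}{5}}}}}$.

6/1, 37/6, 117/19, 739/120, 2334/379, 12409/2015

Using the convergent recurrence p_i = a_i*p_{i-1} + p_{i-2}, q_i = a_i*q_{i-1} + q_{i-2} with p_{-2}=0, p_{-1}=1, q_{-2}=1, q_{-1}=0:
  i=0: a_0=6, p_0 = 6*1 + 0 = 6, q_0 = 6*0 + 1 = 1.
  i=1: a_1=6, p_1 = 6*6 + 1 = 37, q_1 = 6*1 + 0 = 6.
  i=2: a_2=3, p_2 = 3*37 + 6 = 117, q_2 = 3*6 + 1 = 19.
  i=3: a_3=6, p_3 = 6*117 + 37 = 739, q_3 = 6*19 + 6 = 120.
  i=4: a_4=3, p_4 = 3*739 + 117 = 2334, q_4 = 3*120 + 19 = 379.
  i=5: a_5=5, p_5 = 5*2334 + 739 = 12409, q_5 = 5*379 + 120 = 2015.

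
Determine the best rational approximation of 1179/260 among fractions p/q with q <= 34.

Expand x = 1179/260 as a continued fraction with the Euclidean algorithm:
  1179 = 4*260 + 139, so a_0 = 4.
  260 = 1*139 + 121, so a_1 = 1.
  139 = 1*121 + 18, so a_2 = 1.
  121 = 6*18 + 13, so a_3 = 6.
  18 = 1*13 + 5, so a_4 = 1.
  13 = 2*5 + 3, so a_5 = 2.
  5 = 1*3 + 2, so a_6 = 1.
  3 = 1*2 + 1, so a_7 = 1.
  2 = 2*1 + 0, so a_8 = 2.
so x = [4; 1, 1, 6, 1, 2, 1, 1, 2].
Convergents (p_i = a_i*p_{i-1} + p_{i-2}, q_i = a_i*q_{i-1} + q_{i-2} with p_{-2}=0, p_{-1}=1, q_{-2}=1, q_{-1}=0), until the denominator exceeds 34:
  i=0: a_0=4, p_0 = 4*1 + 0 = 4, q_0 = 4*0 + 1 = 1.
  i=1: a_1=1, p_1 = 1*4 + 1 = 5, q_1 = 1*1 + 0 = 1.
  i=2: a_2=1, p_2 = 1*5 + 4 = 9, q_2 = 1*1 + 1 = 2.
  i=3: a_3=6, p_3 = 6*9 + 5 = 59, q_3 = 6*2 + 1 = 13.
  i=4: a_4=1, p_4 = 1*59 + 9 = 68, q_4 = 1*13 + 2 = 15.
  i=5: a_5=2, p_5 = 2*68 + 59 = 195, q_5 = 2*15 + 13 = 43.
q_5 = 43 > 34, so the last convergent with denominator <= 34 is p_4/q_4 = 68/15.
The closest fraction with denominator <= 34 is either p_4/q_4 or the intermediate fraction (k*p_4 + p_3)/(k*q_4 + q_3) with the largest k >= 1 whose denominator stays <= 34; these approach x as k grows, and every other convergent or intermediate fraction in range is farther away.
Largest k: floor((34 - q_3)/q_4) = floor((34 - 13)/15) = 1.
That gives (1*68 + 59)/(1*15 + 13) = 127/28.
Compare the errors: |x - 68/15| = |1179*15 - 68*260|/(260*15) = 5/3900, and |x - 127/28| = |1179*28 - 127*260|/(260*28) = 8/7280.
Cross-multiplying, 8*3900 = 31200 < 36400 = 5*7280, so 8/7280 is smaller: the intermediate fraction 127/28 is closer to x than 68/15.

127/28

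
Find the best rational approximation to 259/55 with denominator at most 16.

33/7

Expand x = 259/55 as a continued fraction with the Euclidean algorithm:
  259 = 4*55 + 39, so a_0 = 4.
  55 = 1*39 + 16, so a_1 = 1.
  39 = 2*16 + 7, so a_2 = 2.
  16 = 2*7 + 2, so a_3 = 2.
  7 = 3*2 + 1, so a_4 = 3.
  2 = 2*1 + 0, so a_5 = 2.
so x = [4; 1, 2, 2, 3, 2].
Convergents (p_i = a_i*p_{i-1} + p_{i-2}, q_i = a_i*q_{i-1} + q_{i-2} with p_{-2}=0, p_{-1}=1, q_{-2}=1, q_{-1}=0), until the denominator exceeds 16:
  i=0: a_0=4, p_0 = 4*1 + 0 = 4, q_0 = 4*0 + 1 = 1.
  i=1: a_1=1, p_1 = 1*4 + 1 = 5, q_1 = 1*1 + 0 = 1.
  i=2: a_2=2, p_2 = 2*5 + 4 = 14, q_2 = 2*1 + 1 = 3.
  i=3: a_3=2, p_3 = 2*14 + 5 = 33, q_3 = 2*3 + 1 = 7.
  i=4: a_4=3, p_4 = 3*33 + 14 = 113, q_4 = 3*7 + 3 = 24.
q_4 = 24 > 16, so the last convergent with denominator <= 16 is p_3/q_3 = 33/7.
The closest fraction with denominator <= 16 is either p_3/q_3 or the intermediate fraction (k*p_3 + p_2)/(k*q_3 + q_2) with the largest k >= 1 whose denominator stays <= 16; these approach x as k grows, and every other convergent or intermediate fraction in range is farther away.
Largest k: floor((16 - q_2)/q_3) = floor((16 - 3)/7) = 1.
That gives (1*33 + 14)/(1*7 + 3) = 47/10.
Compare the errors: |x - 33/7| = |259*7 - 33*55|/(55*7) = 2/385, and |x - 47/10| = |259*10 - 47*55|/(55*10) = 5/550.
Cross-multiplying, 2*550 = 1100 < 1925 = 5*385, so 2/385 is smaller: the convergent 33/7 is closer to x than 47/10.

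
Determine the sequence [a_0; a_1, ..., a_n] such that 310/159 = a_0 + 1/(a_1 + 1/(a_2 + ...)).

Run the Euclidean algorithm on 310 and 159; the successive quotients are the partial quotients a_0, a_1, ... (each step inverts the fractional part left over by the previous one):
  310 = 1*159 + 151, so a_0 = 1.
  159 = 1*151 + 8, so a_1 = 1.
  151 = 18*8 + 7, so a_2 = 18.
  8 = 1*7 + 1, so a_3 = 1.
  7 = 7*1 + 0, so a_4 = 7.
The remainder reaches 0 after 5 divisions, so the expansion has 5 partial quotients, read off in order.

[1; 1, 18, 1, 7]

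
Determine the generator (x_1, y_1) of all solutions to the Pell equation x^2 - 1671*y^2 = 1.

(x, y) = (9558676, 233835)

First expand sqrt(1671) as a continued fraction. With x_i = (sqrt(1671) + m_i)/d_i and (m_0, d_0) = (0, 1): a_0 = floor(sqrt(1671)) = 40, since 40^2 = 1600 <= 1671 < 1681 = 41^2.
Iterate m_{i+1} = d_i*a_i - m_i, d_{i+1} = (1671 - m_{i+1}^2)/d_i, a_{i+1} = floor((a_0 + m_{i+1})/d_{i+1}):
  m_1 = 1*40 - 0 = 40, d_1 = (1671 - 40^2)/1 = 71/1 = 71, a_1 = floor((40 + 40)/71) = 1.
  m_2 = 71*1 - 40 = 31, d_2 = (1671 - 31^2)/71 = 710/71 = 10, a_2 = floor((40 + 31)/10) = 7.
  m_3 = 10*7 - 31 = 39, d_3 = (1671 - 39^2)/10 = 150/10 = 15, a_3 = floor((40 + 39)/15) = 5.
  m_4 = 15*5 - 39 = 36, d_4 = (1671 - 36^2)/15 = 375/15 = 25, a_4 = floor((40 + 36)/25) = 3.
  m_5 = 25*3 - 36 = 39, d_5 = (1671 - 39^2)/25 = 150/25 = 6, a_5 = floor((40 + 39)/6) = 13.
  m_6 = 6*13 - 39 = 39, d_6 = (1671 - 39^2)/6 = 150/6 = 25, a_6 = floor((40 + 39)/25) = 3.
  m_7 = 25*3 - 39 = 36, d_7 = (1671 - 36^2)/25 = 375/25 = 15, a_7 = floor((40 + 36)/15) = 5.
  m_8 = 15*5 - 36 = 39, d_8 = (1671 - 39^2)/15 = 150/15 = 10, a_8 = floor((40 + 39)/10) = 7.
  m_9 = 10*7 - 39 = 31, d_9 = (1671 - 31^2)/10 = 710/10 = 71, a_9 = floor((40 + 31)/71) = 1.
  m_10 = 71*1 - 31 = 40, d_10 = (1671 - 40^2)/71 = 71/71 = 1, a_10 = floor((40 + 40)/1) = 80.
  m_11 = 1*80 - 40 = 40, d_11 = (1671 - 40^2)/1 = 71/1 = 71: (m_11, d_11) = (m_1, d_1) = (40, 71), so from here the quotients repeat a_1, ..., a_10; the period length is 10.
So sqrt(1671) = [40; (1, 7, 5, 3, 13, 3, 5, 7, 1, 80)] with period length k = 10.
k is even, so the fundamental solution of x^2 - 1671y^2 = 1 is (p_{k-1}, q_{k-1}) = (p_9, q_9); compute convergents through index 9.
Convergents (p_i = a_i*p_{i-1} + p_{i-2}, q_i = a_i*q_{i-1} + q_{i-2} with p_{-2}=0, p_{-1}=1, q_{-2}=1, q_{-1}=0):
  i=0: a_0=40, p_0 = 40*1 + 0 = 40, q_0 = 40*0 + 1 = 1.
  i=1: a_1=1, p_1 = 1*40 + 1 = 41, q_1 = 1*1 + 0 = 1.
  i=2: a_2=7, p_2 = 7*41 + 40 = 327, q_2 = 7*1 + 1 = 8.
  i=3: a_3=5, p_3 = 5*327 + 41 = 1676, q_3 = 5*8 + 1 = 41.
  i=4: a_4=3, p_4 = 3*1676 + 327 = 5355, q_4 = 3*41 + 8 = 131.
  i=5: a_5=13, p_5 = 13*5355 + 1676 = 71291, q_5 = 13*131 + 41 = 1744.
  i=6: a_6=3, p_6 = 3*71291 + 5355 = 219228, q_6 = 3*1744 + 131 = 5363.
  i=7: a_7=5, p_7 = 5*219228 + 71291 = 1167431, q_7 = 5*5363 + 1744 = 28559.
  i=8: a_8=7, p_8 = 7*1167431 + 219228 = 8391245, q_8 = 7*28559 + 5363 = 205276.
  i=9: a_9=1, p_9 = 1*8391245 + 1167431 = 9558676, q_9 = 1*205276 + 28559 = 233835.
Check: 9558676^2 - 1671*233835^2 = 91368286872976 - 91368286872975 = 1, so (x, y) = (9558676, 233835) solves the equation, and by the theorem it is the least positive solution.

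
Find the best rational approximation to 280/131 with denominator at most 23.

47/22

Expand x = 280/131 as a continued fraction with the Euclidean algorithm:
  280 = 2*131 + 18, so a_0 = 2.
  131 = 7*18 + 5, so a_1 = 7.
  18 = 3*5 + 3, so a_2 = 3.
  5 = 1*3 + 2, so a_3 = 1.
  3 = 1*2 + 1, so a_4 = 1.
  2 = 2*1 + 0, so a_5 = 2.
so x = [2; 7, 3, 1, 1, 2].
Convergents (p_i = a_i*p_{i-1} + p_{i-2}, q_i = a_i*q_{i-1} + q_{i-2} with p_{-2}=0, p_{-1}=1, q_{-2}=1, q_{-1}=0), until the denominator exceeds 23:
  i=0: a_0=2, p_0 = 2*1 + 0 = 2, q_0 = 2*0 + 1 = 1.
  i=1: a_1=7, p_1 = 7*2 + 1 = 15, q_1 = 7*1 + 0 = 7.
  i=2: a_2=3, p_2 = 3*15 + 2 = 47, q_2 = 3*7 + 1 = 22.
  i=3: a_3=1, p_3 = 1*47 + 15 = 62, q_3 = 1*22 + 7 = 29.
q_3 = 29 > 23, so the last convergent with denominator <= 23 is p_2/q_2 = 47/22.
The closest fraction with denominator <= 23 is either p_2/q_2 or the intermediate fraction (k*p_2 + p_1)/(k*q_2 + q_1) with the largest k >= 1 whose denominator stays <= 23; these approach x as k grows, and every other convergent or intermediate fraction in range is farther away.
Largest k: floor((23 - q_1)/q_2) = floor((23 - 7)/22) = 0.
Since k = 0, no intermediate fraction beyond p_2/q_2 has denominator <= 23, so the convergent 47/22 is the closest (its error is |280*22 - 47*131|/(131*22) = 3/2882).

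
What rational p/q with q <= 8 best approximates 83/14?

47/8

Expand x = 83/14 as a continued fraction with the Euclidean algorithm:
  83 = 5*14 + 13, so a_0 = 5.
  14 = 1*13 + 1, so a_1 = 1.
  13 = 13*1 + 0, so a_2 = 13.
so x = [5; 1, 13].
Convergents (p_i = a_i*p_{i-1} + p_{i-2}, q_i = a_i*q_{i-1} + q_{i-2} with p_{-2}=0, p_{-1}=1, q_{-2}=1, q_{-1}=0), until the denominator exceeds 8:
  i=0: a_0=5, p_0 = 5*1 + 0 = 5, q_0 = 5*0 + 1 = 1.
  i=1: a_1=1, p_1 = 1*5 + 1 = 6, q_1 = 1*1 + 0 = 1.
  i=2: a_2=13, p_2 = 13*6 + 5 = 83, q_2 = 13*1 + 1 = 14.
q_2 = 14 > 8, so the last convergent with denominator <= 8 is p_1/q_1 = 6/1.
The closest fraction with denominator <= 8 is either p_1/q_1 or the intermediate fraction (k*p_1 + p_0)/(k*q_1 + q_0) with the largest k >= 1 whose denominator stays <= 8; these approach x as k grows, and every other convergent or intermediate fraction in range is farther away.
Largest k: floor((8 - q_0)/q_1) = floor((8 - 1)/1) = 7.
That gives (7*6 + 5)/(7*1 + 1) = 47/8.
Compare the errors: |x - 6/1| = |83*1 - 6*14|/(14*1) = 1/14, and |x - 47/8| = |83*8 - 47*14|/(14*8) = 6/112.
Cross-multiplying, 6*14 = 84 < 112 = 1*112, so 6/112 is smaller: the intermediate fraction 47/8 is closer to x than 6/1.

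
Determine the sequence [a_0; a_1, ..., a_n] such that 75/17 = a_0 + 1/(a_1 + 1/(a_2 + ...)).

[4; 2, 2, 3]

Run the Euclidean algorithm on 75 and 17; the successive quotients are the partial quotients a_0, a_1, ... (each step inverts the fractional part left over by the previous one):
  75 = 4*17 + 7, so a_0 = 4.
  17 = 2*7 + 3, so a_1 = 2.
  7 = 2*3 + 1, so a_2 = 2.
  3 = 3*1 + 0, so a_3 = 3.
The remainder reaches 0 after 4 divisions, so the expansion has 4 partial quotients, read off in order.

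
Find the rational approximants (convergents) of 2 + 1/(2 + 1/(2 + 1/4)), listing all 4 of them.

2/1, 5/2, 12/5, 53/22

Using the convergent recurrence p_i = a_i*p_{i-1} + p_{i-2}, q_i = a_i*q_{i-1} + q_{i-2} with p_{-2}=0, p_{-1}=1, q_{-2}=1, q_{-1}=0:
  i=0: a_0=2, p_0 = 2*1 + 0 = 2, q_0 = 2*0 + 1 = 1.
  i=1: a_1=2, p_1 = 2*2 + 1 = 5, q_1 = 2*1 + 0 = 2.
  i=2: a_2=2, p_2 = 2*5 + 2 = 12, q_2 = 2*2 + 1 = 5.
  i=3: a_3=4, p_3 = 4*12 + 5 = 53, q_3 = 4*5 + 2 = 22.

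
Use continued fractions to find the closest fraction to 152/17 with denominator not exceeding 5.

Expand x = 152/17 as a continued fraction with the Euclidean algorithm:
  152 = 8*17 + 16, so a_0 = 8.
  17 = 1*16 + 1, so a_1 = 1.
  16 = 16*1 + 0, so a_2 = 16.
so x = [8; 1, 16].
Convergents (p_i = a_i*p_{i-1} + p_{i-2}, q_i = a_i*q_{i-1} + q_{i-2} with p_{-2}=0, p_{-1}=1, q_{-2}=1, q_{-1}=0), until the denominator exceeds 5:
  i=0: a_0=8, p_0 = 8*1 + 0 = 8, q_0 = 8*0 + 1 = 1.
  i=1: a_1=1, p_1 = 1*8 + 1 = 9, q_1 = 1*1 + 0 = 1.
  i=2: a_2=16, p_2 = 16*9 + 8 = 152, q_2 = 16*1 + 1 = 17.
q_2 = 17 > 5, so the last convergent with denominator <= 5 is p_1/q_1 = 9/1.
The closest fraction with denominator <= 5 is either p_1/q_1 or the intermediate fraction (k*p_1 + p_0)/(k*q_1 + q_0) with the largest k >= 1 whose denominator stays <= 5; these approach x as k grows, and every other convergent or intermediate fraction in range is farther away.
Largest k: floor((5 - q_0)/q_1) = floor((5 - 1)/1) = 4.
That gives (4*9 + 8)/(4*1 + 1) = 44/5.
Compare the errors: |x - 9/1| = |152*1 - 9*17|/(17*1) = 1/17, and |x - 44/5| = |152*5 - 44*17|/(17*5) = 12/85.
Cross-multiplying, 1*85 = 85 < 204 = 12*17, so 1/17 is smaller: the convergent 9/1 is closer to x than 44/5.

9/1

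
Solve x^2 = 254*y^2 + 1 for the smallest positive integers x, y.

(x, y) = (255, 16)

First expand sqrt(254) as a continued fraction. With x_i = (sqrt(254) + m_i)/d_i and (m_0, d_0) = (0, 1): a_0 = floor(sqrt(254)) = 15, since 15^2 = 225 <= 254 < 256 = 16^2.
Iterate m_{i+1} = d_i*a_i - m_i, d_{i+1} = (254 - m_{i+1}^2)/d_i, a_{i+1} = floor((a_0 + m_{i+1})/d_{i+1}):
  m_1 = 1*15 - 0 = 15, d_1 = (254 - 15^2)/1 = 29/1 = 29, a_1 = floor((15 + 15)/29) = 1.
  m_2 = 29*1 - 15 = 14, d_2 = (254 - 14^2)/29 = 58/29 = 2, a_2 = floor((15 + 14)/2) = 14.
  m_3 = 2*14 - 14 = 14, d_3 = (254 - 14^2)/2 = 58/2 = 29, a_3 = floor((15 + 14)/29) = 1.
  m_4 = 29*1 - 14 = 15, d_4 = (254 - 15^2)/29 = 29/29 = 1, a_4 = floor((15 + 15)/1) = 30.
  m_5 = 1*30 - 15 = 15, d_5 = (254 - 15^2)/1 = 29/1 = 29: (m_5, d_5) = (m_1, d_1) = (15, 29), so from here the quotients repeat a_1, ..., a_4; the period length is 4.
So sqrt(254) = [15; (1, 14, 1, 30)] with period length k = 4.
k is even, so the fundamental solution of x^2 - 254y^2 = 1 is (p_{k-1}, q_{k-1}) = (p_3, q_3); compute convergents through index 3.
Convergents (p_i = a_i*p_{i-1} + p_{i-2}, q_i = a_i*q_{i-1} + q_{i-2} with p_{-2}=0, p_{-1}=1, q_{-2}=1, q_{-1}=0):
  i=0: a_0=15, p_0 = 15*1 + 0 = 15, q_0 = 15*0 + 1 = 1.
  i=1: a_1=1, p_1 = 1*15 + 1 = 16, q_1 = 1*1 + 0 = 1.
  i=2: a_2=14, p_2 = 14*16 + 15 = 239, q_2 = 14*1 + 1 = 15.
  i=3: a_3=1, p_3 = 1*239 + 16 = 255, q_3 = 1*15 + 1 = 16.
Check: 255^2 - 254*16^2 = 65025 - 65024 = 1, so (x, y) = (255, 16) solves the equation, and by the theorem it is the least positive solution.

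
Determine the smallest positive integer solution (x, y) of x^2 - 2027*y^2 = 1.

(x, y) = (2026, 45)

First expand sqrt(2027) as a continued fraction. With x_i = (sqrt(2027) + m_i)/d_i and (m_0, d_0) = (0, 1): a_0 = floor(sqrt(2027)) = 45, since 45^2 = 2025 <= 2027 < 2116 = 46^2.
Iterate m_{i+1} = d_i*a_i - m_i, d_{i+1} = (2027 - m_{i+1}^2)/d_i, a_{i+1} = floor((a_0 + m_{i+1})/d_{i+1}):
  m_1 = 1*45 - 0 = 45, d_1 = (2027 - 45^2)/1 = 2/1 = 2, a_1 = floor((45 + 45)/2) = 45.
  m_2 = 2*45 - 45 = 45, d_2 = (2027 - 45^2)/2 = 2/2 = 1, a_2 = floor((45 + 45)/1) = 90.
  m_3 = 1*90 - 45 = 45, d_3 = (2027 - 45^2)/1 = 2/1 = 2: (m_3, d_3) = (m_1, d_1) = (45, 2), so from here the quotients repeat a_1, a_2; the period length is 2.
So sqrt(2027) = [45; (45, 90)] with period length k = 2.
k is even, so the fundamental solution of x^2 - 2027y^2 = 1 is (p_{k-1}, q_{k-1}) = (p_1, q_1); compute convergents through index 1.
Convergents (p_i = a_i*p_{i-1} + p_{i-2}, q_i = a_i*q_{i-1} + q_{i-2} with p_{-2}=0, p_{-1}=1, q_{-2}=1, q_{-1}=0):
  i=0: a_0=45, p_0 = 45*1 + 0 = 45, q_0 = 45*0 + 1 = 1.
  i=1: a_1=45, p_1 = 45*45 + 1 = 2026, q_1 = 45*1 + 0 = 45.
Check: 2026^2 - 2027*45^2 = 4104676 - 4104675 = 1, so (x, y) = (2026, 45) solves the equation, and by the theorem it is the least positive solution.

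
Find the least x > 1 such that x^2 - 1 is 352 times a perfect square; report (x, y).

First expand sqrt(352) as a continued fraction. With x_i = (sqrt(352) + m_i)/d_i and (m_0, d_0) = (0, 1): a_0 = floor(sqrt(352)) = 18, since 18^2 = 324 <= 352 < 361 = 19^2.
Iterate m_{i+1} = d_i*a_i - m_i, d_{i+1} = (352 - m_{i+1}^2)/d_i, a_{i+1} = floor((a_0 + m_{i+1})/d_{i+1}):
  m_1 = 1*18 - 0 = 18, d_1 = (352 - 18^2)/1 = 28/1 = 28, a_1 = floor((18 + 18)/28) = 1.
  m_2 = 28*1 - 18 = 10, d_2 = (352 - 10^2)/28 = 252/28 = 9, a_2 = floor((18 + 10)/9) = 3.
  m_3 = 9*3 - 10 = 17, d_3 = (352 - 17^2)/9 = 63/9 = 7, a_3 = floor((18 + 17)/7) = 5.
  m_4 = 7*5 - 17 = 18, d_4 = (352 - 18^2)/7 = 28/7 = 4, a_4 = floor((18 + 18)/4) = 9.
  m_5 = 4*9 - 18 = 18, d_5 = (352 - 18^2)/4 = 28/4 = 7, a_5 = floor((18 + 18)/7) = 5.
  m_6 = 7*5 - 18 = 17, d_6 = (352 - 17^2)/7 = 63/7 = 9, a_6 = floor((18 + 17)/9) = 3.
  m_7 = 9*3 - 17 = 10, d_7 = (352 - 10^2)/9 = 252/9 = 28, a_7 = floor((18 + 10)/28) = 1.
  m_8 = 28*1 - 10 = 18, d_8 = (352 - 18^2)/28 = 28/28 = 1, a_8 = floor((18 + 18)/1) = 36.
  m_9 = 1*36 - 18 = 18, d_9 = (352 - 18^2)/1 = 28/1 = 28: (m_9, d_9) = (m_1, d_1) = (18, 28), so from here the quotients repeat a_1, ..., a_8; the period length is 8.
So sqrt(352) = [18; (1, 3, 5, 9, 5, 3, 1, 36)] with period length k = 8.
k is even, so the fundamental solution of x^2 - 352y^2 = 1 is (p_{k-1}, q_{k-1}) = (p_7, q_7); compute convergents through index 7.
Convergents (p_i = a_i*p_{i-1} + p_{i-2}, q_i = a_i*q_{i-1} + q_{i-2} with p_{-2}=0, p_{-1}=1, q_{-2}=1, q_{-1}=0):
  i=0: a_0=18, p_0 = 18*1 + 0 = 18, q_0 = 18*0 + 1 = 1.
  i=1: a_1=1, p_1 = 1*18 + 1 = 19, q_1 = 1*1 + 0 = 1.
  i=2: a_2=3, p_2 = 3*19 + 18 = 75, q_2 = 3*1 + 1 = 4.
  i=3: a_3=5, p_3 = 5*75 + 19 = 394, q_3 = 5*4 + 1 = 21.
  i=4: a_4=9, p_4 = 9*394 + 75 = 3621, q_4 = 9*21 + 4 = 193.
  i=5: a_5=5, p_5 = 5*3621 + 394 = 18499, q_5 = 5*193 + 21 = 986.
  i=6: a_6=3, p_6 = 3*18499 + 3621 = 59118, q_6 = 3*986 + 193 = 3151.
  i=7: a_7=1, p_7 = 1*59118 + 18499 = 77617, q_7 = 1*3151 + 986 = 4137.
Check: 77617^2 - 352*4137^2 = 6024398689 - 6024398688 = 1, so (x, y) = (77617, 4137) solves the equation, and by the theorem it is the least positive solution.

(x, y) = (77617, 4137)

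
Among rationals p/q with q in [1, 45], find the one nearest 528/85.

205/33

Expand x = 528/85 as a continued fraction with the Euclidean algorithm:
  528 = 6*85 + 18, so a_0 = 6.
  85 = 4*18 + 13, so a_1 = 4.
  18 = 1*13 + 5, so a_2 = 1.
  13 = 2*5 + 3, so a_3 = 2.
  5 = 1*3 + 2, so a_4 = 1.
  3 = 1*2 + 1, so a_5 = 1.
  2 = 2*1 + 0, so a_6 = 2.
so x = [6; 4, 1, 2, 1, 1, 2].
Convergents (p_i = a_i*p_{i-1} + p_{i-2}, q_i = a_i*q_{i-1} + q_{i-2} with p_{-2}=0, p_{-1}=1, q_{-2}=1, q_{-1}=0), until the denominator exceeds 45:
  i=0: a_0=6, p_0 = 6*1 + 0 = 6, q_0 = 6*0 + 1 = 1.
  i=1: a_1=4, p_1 = 4*6 + 1 = 25, q_1 = 4*1 + 0 = 4.
  i=2: a_2=1, p_2 = 1*25 + 6 = 31, q_2 = 1*4 + 1 = 5.
  i=3: a_3=2, p_3 = 2*31 + 25 = 87, q_3 = 2*5 + 4 = 14.
  i=4: a_4=1, p_4 = 1*87 + 31 = 118, q_4 = 1*14 + 5 = 19.
  i=5: a_5=1, p_5 = 1*118 + 87 = 205, q_5 = 1*19 + 14 = 33.
  i=6: a_6=2, p_6 = 2*205 + 118 = 528, q_6 = 2*33 + 19 = 85.
q_6 = 85 > 45, so the last convergent with denominator <= 45 is p_5/q_5 = 205/33.
The closest fraction with denominator <= 45 is either p_5/q_5 or the intermediate fraction (k*p_5 + p_4)/(k*q_5 + q_4) with the largest k >= 1 whose denominator stays <= 45; these approach x as k grows, and every other convergent or intermediate fraction in range is farther away.
Largest k: floor((45 - q_4)/q_5) = floor((45 - 19)/33) = 0.
Since k = 0, no intermediate fraction beyond p_5/q_5 has denominator <= 45, so the convergent 205/33 is the closest (its error is |528*33 - 205*85|/(85*33) = 1/2805).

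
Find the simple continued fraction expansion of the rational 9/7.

Run the Euclidean algorithm on 9 and 7; the successive quotients are the partial quotients a_0, a_1, ... (each step inverts the fractional part left over by the previous one):
  9 = 1*7 + 2, so a_0 = 1.
  7 = 3*2 + 1, so a_1 = 3.
  2 = 2*1 + 0, so a_2 = 2.
The remainder reaches 0 after 3 divisions, so the expansion has 3 partial quotients, read off in order.

[1; 3, 2]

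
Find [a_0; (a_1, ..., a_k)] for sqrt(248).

[15; (1, 2, 1, 30)]

Write x_i = (sqrt(248) + m_i)/d_i with (m_0, d_0) = (0, 1). a_0 = floor(sqrt(248)) = 15, since 15^2 = 225 <= 248 < 256 = 16^2.
Iterate m_{i+1} = d_i*a_i - m_i, d_{i+1} = (248 - m_{i+1}^2)/d_i, a_{i+1} = floor((a_0 + m_{i+1})/d_{i+1}):
  m_1 = 1*15 - 0 = 15, d_1 = (248 - 15^2)/1 = 23/1 = 23, a_1 = floor((15 + 15)/23) = 1.
  m_2 = 23*1 - 15 = 8, d_2 = (248 - 8^2)/23 = 184/23 = 8, a_2 = floor((15 + 8)/8) = 2.
  m_3 = 8*2 - 8 = 8, d_3 = (248 - 8^2)/8 = 184/8 = 23, a_3 = floor((15 + 8)/23) = 1.
  m_4 = 23*1 - 8 = 15, d_4 = (248 - 15^2)/23 = 23/23 = 1, a_4 = floor((15 + 15)/1) = 30.
  m_5 = 1*30 - 15 = 15, d_5 = (248 - 15^2)/1 = 23/1 = 23: (m_5, d_5) = (m_1, d_1) = (15, 23), so from here the quotients repeat a_1, ..., a_4; the period length is 4.
Hence the expansion of sqrt(248) is a_0 = 15 followed by the repeating block 1, 2, 1, 30 (period 4).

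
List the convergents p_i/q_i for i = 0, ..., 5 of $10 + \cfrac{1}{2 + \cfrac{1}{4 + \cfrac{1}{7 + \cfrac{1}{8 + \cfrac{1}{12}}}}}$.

Using the convergent recurrence p_i = a_i*p_{i-1} + p_{i-2}, q_i = a_i*q_{i-1} + q_{i-2} with p_{-2}=0, p_{-1}=1, q_{-2}=1, q_{-1}=0:
  i=0: a_0=10, p_0 = 10*1 + 0 = 10, q_0 = 10*0 + 1 = 1.
  i=1: a_1=2, p_1 = 2*10 + 1 = 21, q_1 = 2*1 + 0 = 2.
  i=2: a_2=4, p_2 = 4*21 + 10 = 94, q_2 = 4*2 + 1 = 9.
  i=3: a_3=7, p_3 = 7*94 + 21 = 679, q_3 = 7*9 + 2 = 65.
  i=4: a_4=8, p_4 = 8*679 + 94 = 5526, q_4 = 8*65 + 9 = 529.
  i=5: a_5=12, p_5 = 12*5526 + 679 = 66991, q_5 = 12*529 + 65 = 6413.

10/1, 21/2, 94/9, 679/65, 5526/529, 66991/6413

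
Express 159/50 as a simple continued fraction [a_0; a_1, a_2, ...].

Run the Euclidean algorithm on 159 and 50; the successive quotients are the partial quotients a_0, a_1, ... (each step inverts the fractional part left over by the previous one):
  159 = 3*50 + 9, so a_0 = 3.
  50 = 5*9 + 5, so a_1 = 5.
  9 = 1*5 + 4, so a_2 = 1.
  5 = 1*4 + 1, so a_3 = 1.
  4 = 4*1 + 0, so a_4 = 4.
The remainder reaches 0 after 5 divisions, so the expansion has 5 partial quotients, read off in order.

[3; 5, 1, 1, 4]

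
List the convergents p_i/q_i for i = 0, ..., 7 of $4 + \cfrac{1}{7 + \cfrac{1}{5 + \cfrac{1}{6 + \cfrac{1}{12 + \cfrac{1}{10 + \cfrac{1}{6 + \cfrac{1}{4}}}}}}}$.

4/1, 29/7, 149/36, 923/223, 11225/2712, 113173/27343, 690263/166770, 2874225/694423

Using the convergent recurrence p_i = a_i*p_{i-1} + p_{i-2}, q_i = a_i*q_{i-1} + q_{i-2} with p_{-2}=0, p_{-1}=1, q_{-2}=1, q_{-1}=0:
  i=0: a_0=4, p_0 = 4*1 + 0 = 4, q_0 = 4*0 + 1 = 1.
  i=1: a_1=7, p_1 = 7*4 + 1 = 29, q_1 = 7*1 + 0 = 7.
  i=2: a_2=5, p_2 = 5*29 + 4 = 149, q_2 = 5*7 + 1 = 36.
  i=3: a_3=6, p_3 = 6*149 + 29 = 923, q_3 = 6*36 + 7 = 223.
  i=4: a_4=12, p_4 = 12*923 + 149 = 11225, q_4 = 12*223 + 36 = 2712.
  i=5: a_5=10, p_5 = 10*11225 + 923 = 113173, q_5 = 10*2712 + 223 = 27343.
  i=6: a_6=6, p_6 = 6*113173 + 11225 = 690263, q_6 = 6*27343 + 2712 = 166770.
  i=7: a_7=4, p_7 = 4*690263 + 113173 = 2874225, q_7 = 4*166770 + 27343 = 694423.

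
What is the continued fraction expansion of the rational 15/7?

Run the Euclidean algorithm on 15 and 7; the successive quotients are the partial quotients a_0, a_1, ... (each step inverts the fractional part left over by the previous one):
  15 = 2*7 + 1, so a_0 = 2.
  7 = 7*1 + 0, so a_1 = 7.
The remainder reaches 0 after 2 divisions, so the expansion has 2 partial quotients, read off in order.

[2; 7]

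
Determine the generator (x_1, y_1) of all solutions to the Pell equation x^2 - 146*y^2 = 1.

(x, y) = (145, 12)

First expand sqrt(146) as a continued fraction. With x_i = (sqrt(146) + m_i)/d_i and (m_0, d_0) = (0, 1): a_0 = floor(sqrt(146)) = 12, since 12^2 = 144 <= 146 < 169 = 13^2.
Iterate m_{i+1} = d_i*a_i - m_i, d_{i+1} = (146 - m_{i+1}^2)/d_i, a_{i+1} = floor((a_0 + m_{i+1})/d_{i+1}):
  m_1 = 1*12 - 0 = 12, d_1 = (146 - 12^2)/1 = 2/1 = 2, a_1 = floor((12 + 12)/2) = 12.
  m_2 = 2*12 - 12 = 12, d_2 = (146 - 12^2)/2 = 2/2 = 1, a_2 = floor((12 + 12)/1) = 24.
  m_3 = 1*24 - 12 = 12, d_3 = (146 - 12^2)/1 = 2/1 = 2: (m_3, d_3) = (m_1, d_1) = (12, 2), so from here the quotients repeat a_1, a_2; the period length is 2.
So sqrt(146) = [12; (12, 24)] with period length k = 2.
k is even, so the fundamental solution of x^2 - 146y^2 = 1 is (p_{k-1}, q_{k-1}) = (p_1, q_1); compute convergents through index 1.
Convergents (p_i = a_i*p_{i-1} + p_{i-2}, q_i = a_i*q_{i-1} + q_{i-2} with p_{-2}=0, p_{-1}=1, q_{-2}=1, q_{-1}=0):
  i=0: a_0=12, p_0 = 12*1 + 0 = 12, q_0 = 12*0 + 1 = 1.
  i=1: a_1=12, p_1 = 12*12 + 1 = 145, q_1 = 12*1 + 0 = 12.
Check: 145^2 - 146*12^2 = 21025 - 21024 = 1, so (x, y) = (145, 12) solves the equation, and by the theorem it is the least positive solution.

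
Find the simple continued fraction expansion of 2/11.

Run the Euclidean algorithm on 2 and 11; the successive quotients are the partial quotients a_0, a_1, ... (each step inverts the fractional part left over by the previous one):
  2 = 0*11 + 2, so a_0 = 0.
  11 = 5*2 + 1, so a_1 = 5.
  2 = 2*1 + 0, so a_2 = 2.
The remainder reaches 0 after 3 divisions, so the expansion has 3 partial quotients, read off in order.

[0; 5, 2]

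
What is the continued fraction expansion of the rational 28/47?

[0; 1, 1, 2, 9]

Run the Euclidean algorithm on 28 and 47; the successive quotients are the partial quotients a_0, a_1, ... (each step inverts the fractional part left over by the previous one):
  28 = 0*47 + 28, so a_0 = 0.
  47 = 1*28 + 19, so a_1 = 1.
  28 = 1*19 + 9, so a_2 = 1.
  19 = 2*9 + 1, so a_3 = 2.
  9 = 9*1 + 0, so a_4 = 9.
The remainder reaches 0 after 5 divisions, so the expansion has 5 partial quotients, read off in order.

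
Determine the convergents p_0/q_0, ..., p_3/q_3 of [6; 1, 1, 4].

6/1, 7/1, 13/2, 59/9

Using the convergent recurrence p_i = a_i*p_{i-1} + p_{i-2}, q_i = a_i*q_{i-1} + q_{i-2} with p_{-2}=0, p_{-1}=1, q_{-2}=1, q_{-1}=0:
  i=0: a_0=6, p_0 = 6*1 + 0 = 6, q_0 = 6*0 + 1 = 1.
  i=1: a_1=1, p_1 = 1*6 + 1 = 7, q_1 = 1*1 + 0 = 1.
  i=2: a_2=1, p_2 = 1*7 + 6 = 13, q_2 = 1*1 + 1 = 2.
  i=3: a_3=4, p_3 = 4*13 + 7 = 59, q_3 = 4*2 + 1 = 9.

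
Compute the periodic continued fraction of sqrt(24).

Write x_i = (sqrt(24) + m_i)/d_i with (m_0, d_0) = (0, 1). a_0 = floor(sqrt(24)) = 4, since 4^2 = 16 <= 24 < 25 = 5^2.
Iterate m_{i+1} = d_i*a_i - m_i, d_{i+1} = (24 - m_{i+1}^2)/d_i, a_{i+1} = floor((a_0 + m_{i+1})/d_{i+1}):
  m_1 = 1*4 - 0 = 4, d_1 = (24 - 4^2)/1 = 8/1 = 8, a_1 = floor((4 + 4)/8) = 1.
  m_2 = 8*1 - 4 = 4, d_2 = (24 - 4^2)/8 = 8/8 = 1, a_2 = floor((4 + 4)/1) = 8.
  m_3 = 1*8 - 4 = 4, d_3 = (24 - 4^2)/1 = 8/1 = 8: (m_3, d_3) = (m_1, d_1) = (4, 8), so from here the quotients repeat a_1, a_2; the period length is 2.
Hence the expansion of sqrt(24) is a_0 = 4 followed by the repeating block 1, 8 (period 2).

[4; (1, 8)]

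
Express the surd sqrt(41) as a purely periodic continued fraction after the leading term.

Write x_i = (sqrt(41) + m_i)/d_i with (m_0, d_0) = (0, 1). a_0 = floor(sqrt(41)) = 6, since 6^2 = 36 <= 41 < 49 = 7^2.
Iterate m_{i+1} = d_i*a_i - m_i, d_{i+1} = (41 - m_{i+1}^2)/d_i, a_{i+1} = floor((a_0 + m_{i+1})/d_{i+1}):
  m_1 = 1*6 - 0 = 6, d_1 = (41 - 6^2)/1 = 5/1 = 5, a_1 = floor((6 + 6)/5) = 2.
  m_2 = 5*2 - 6 = 4, d_2 = (41 - 4^2)/5 = 25/5 = 5, a_2 = floor((6 + 4)/5) = 2.
  m_3 = 5*2 - 4 = 6, d_3 = (41 - 6^2)/5 = 5/5 = 1, a_3 = floor((6 + 6)/1) = 12.
  m_4 = 1*12 - 6 = 6, d_4 = (41 - 6^2)/1 = 5/1 = 5: (m_4, d_4) = (m_1, d_1) = (6, 5), so from here the quotients repeat a_1, ..., a_3; the period length is 3.
Hence the expansion of sqrt(41) is a_0 = 6 followed by the repeating block 2, 2, 12 (period 3).

[6; (2, 2, 12)]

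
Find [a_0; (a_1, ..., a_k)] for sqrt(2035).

Write x_i = (sqrt(2035) + m_i)/d_i with (m_0, d_0) = (0, 1). a_0 = floor(sqrt(2035)) = 45, since 45^2 = 2025 <= 2035 < 2116 = 46^2.
Iterate m_{i+1} = d_i*a_i - m_i, d_{i+1} = (2035 - m_{i+1}^2)/d_i, a_{i+1} = floor((a_0 + m_{i+1})/d_{i+1}):
  m_1 = 1*45 - 0 = 45, d_1 = (2035 - 45^2)/1 = 10/1 = 10, a_1 = floor((45 + 45)/10) = 9.
  m_2 = 10*9 - 45 = 45, d_2 = (2035 - 45^2)/10 = 10/10 = 1, a_2 = floor((45 + 45)/1) = 90.
  m_3 = 1*90 - 45 = 45, d_3 = (2035 - 45^2)/1 = 10/1 = 10: (m_3, d_3) = (m_1, d_1) = (45, 10), so from here the quotients repeat a_1, a_2; the period length is 2.
Hence the expansion of sqrt(2035) is a_0 = 45 followed by the repeating block 9, 90 (period 2).

[45; (9, 90)]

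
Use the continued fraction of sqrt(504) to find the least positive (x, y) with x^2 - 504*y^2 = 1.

(x, y) = (449, 20)

First expand sqrt(504) as a continued fraction. With x_i = (sqrt(504) + m_i)/d_i and (m_0, d_0) = (0, 1): a_0 = floor(sqrt(504)) = 22, since 22^2 = 484 <= 504 < 529 = 23^2.
Iterate m_{i+1} = d_i*a_i - m_i, d_{i+1} = (504 - m_{i+1}^2)/d_i, a_{i+1} = floor((a_0 + m_{i+1})/d_{i+1}):
  m_1 = 1*22 - 0 = 22, d_1 = (504 - 22^2)/1 = 20/1 = 20, a_1 = floor((22 + 22)/20) = 2.
  m_2 = 20*2 - 22 = 18, d_2 = (504 - 18^2)/20 = 180/20 = 9, a_2 = floor((22 + 18)/9) = 4.
  m_3 = 9*4 - 18 = 18, d_3 = (504 - 18^2)/9 = 180/9 = 20, a_3 = floor((22 + 18)/20) = 2.
  m_4 = 20*2 - 18 = 22, d_4 = (504 - 22^2)/20 = 20/20 = 1, a_4 = floor((22 + 22)/1) = 44.
  m_5 = 1*44 - 22 = 22, d_5 = (504 - 22^2)/1 = 20/1 = 20: (m_5, d_5) = (m_1, d_1) = (22, 20), so from here the quotients repeat a_1, ..., a_4; the period length is 4.
So sqrt(504) = [22; (2, 4, 2, 44)] with period length k = 4.
k is even, so the fundamental solution of x^2 - 504y^2 = 1 is (p_{k-1}, q_{k-1}) = (p_3, q_3); compute convergents through index 3.
Convergents (p_i = a_i*p_{i-1} + p_{i-2}, q_i = a_i*q_{i-1} + q_{i-2} with p_{-2}=0, p_{-1}=1, q_{-2}=1, q_{-1}=0):
  i=0: a_0=22, p_0 = 22*1 + 0 = 22, q_0 = 22*0 + 1 = 1.
  i=1: a_1=2, p_1 = 2*22 + 1 = 45, q_1 = 2*1 + 0 = 2.
  i=2: a_2=4, p_2 = 4*45 + 22 = 202, q_2 = 4*2 + 1 = 9.
  i=3: a_3=2, p_3 = 2*202 + 45 = 449, q_3 = 2*9 + 2 = 20.
Check: 449^2 - 504*20^2 = 201601 - 201600 = 1, so (x, y) = (449, 20) solves the equation, and by the theorem it is the least positive solution.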